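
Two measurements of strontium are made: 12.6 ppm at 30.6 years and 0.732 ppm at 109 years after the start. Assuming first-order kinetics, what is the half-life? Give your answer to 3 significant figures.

19.1 years

Over Δt = 109 − 30.6 = 78.4 years, the level fell by a factor of 12.6/0.732 ≈ 17.213.
n = log₂(17.213) ≈ 4.1054 half-lives, so t½ = 78.4/4.1054 ≈ 19.097 years.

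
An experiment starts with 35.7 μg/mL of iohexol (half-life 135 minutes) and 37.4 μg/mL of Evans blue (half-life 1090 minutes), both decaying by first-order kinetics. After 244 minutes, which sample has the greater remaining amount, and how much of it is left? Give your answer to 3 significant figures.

Evans blue, 32.0 μg/mL

iohexol: 35.7 × (1/2)^1.8074 ≈ 10.2 μg/mL.
Evans blue: 37.4 × (1/2)^0.22385 ≈ 32.025 μg/mL.
Evans blue has more remaining, at ≈ 32.025 μg/mL.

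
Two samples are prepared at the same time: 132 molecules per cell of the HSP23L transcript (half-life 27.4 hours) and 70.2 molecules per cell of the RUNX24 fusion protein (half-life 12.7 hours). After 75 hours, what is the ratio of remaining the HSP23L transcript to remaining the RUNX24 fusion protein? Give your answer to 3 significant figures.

16.9

HSP23L transcript: 132 × (1/2)^(75/27.4) = 132 × (1/2)^2.7372 ≈ 19.796 molecules per cell.
RUNX24 fusion protein: 70.2 × (1/2)^(75/12.7) = 70.2 × (1/2)^5.9055 ≈ 1.1711 molecules per cell.
Ratio ≈ 19.796 / 1.1711 ≈ 16.904.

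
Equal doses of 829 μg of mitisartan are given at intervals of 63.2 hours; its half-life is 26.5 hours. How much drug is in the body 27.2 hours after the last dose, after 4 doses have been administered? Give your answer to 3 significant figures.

503 μg

The 4 doses were given 216.8, 153.6, 90.4, 27.2 hours ago.
Total = 829·(1/2)^(216.8/26.5) + 829·(1/2)^(153.6/26.5) + 829·(1/2)^(90.4/26.5) + 829·(1/2)^(27.2/26.5)
      = 2.8562 + 14.918 + 77.919 + 406.98 ≈ 502.67 μg.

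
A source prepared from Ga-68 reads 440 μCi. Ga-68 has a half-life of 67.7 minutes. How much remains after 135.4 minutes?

110 μCi

Elapsed time is 2 half-lives (135.4/67.7).
Each half-life halves the amount: 440 × (1/2)^2 = 440/4 = 110 μCi.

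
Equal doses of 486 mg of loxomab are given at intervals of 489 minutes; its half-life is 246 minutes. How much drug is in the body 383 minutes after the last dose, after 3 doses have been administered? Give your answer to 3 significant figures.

217 mg

The 3 doses were given 1361, 872, 383 minutes ago.
Total = 486·(1/2)^(1361/246) + 486·(1/2)^(872/246) + 486·(1/2)^(383/246)
      = 10.5 + 41.646 + 165.18 ≈ 217.33 mg.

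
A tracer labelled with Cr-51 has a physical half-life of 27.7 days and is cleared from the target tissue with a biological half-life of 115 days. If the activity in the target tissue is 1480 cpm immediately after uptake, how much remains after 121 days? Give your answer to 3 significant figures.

34.6 cpm

1/t_eff = 1/t_phys + 1/t_biol = 1/27.7 + 1/115 = 0.044797 per day.
t_eff = 27.7 × 115 / (27.7 + 115) ≈ 22.323 days.
Remaining = 1480 × (1/2)^(121/22.323) = 1480 × (1/2)^5.4204 ≈ 34.559 cpm.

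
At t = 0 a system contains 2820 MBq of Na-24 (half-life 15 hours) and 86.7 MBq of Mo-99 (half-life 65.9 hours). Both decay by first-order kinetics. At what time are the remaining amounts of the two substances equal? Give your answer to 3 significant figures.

97.6 hours

Set 2820·(1/2)^(t/15) = 86.7·(1/2)^(t/65.9).
Taking log₂: log₂(2820/86.7) = t·(1/15 − 1/65.9).
log₂(32.526) = 5.0235; 1/15 − 1/65.9 = 0.051492.
t = 5.0235 / 0.051492 ≈ 97.559 hours.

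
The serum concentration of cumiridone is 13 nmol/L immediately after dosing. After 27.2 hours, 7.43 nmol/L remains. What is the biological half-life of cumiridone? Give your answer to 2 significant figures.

A/A₀ = 7.43/13 ≈ 0.57154.
n = log₂(1.7497) ≈ 0.80708 half-lives elapsed in 27.2 hours.
t½ = 27.2/0.80708 ≈ 33.702 hours.

34 hours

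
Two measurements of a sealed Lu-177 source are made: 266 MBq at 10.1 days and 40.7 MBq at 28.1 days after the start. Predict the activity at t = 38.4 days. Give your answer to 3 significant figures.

13.9 MBq

Over Δt = 28.1 − 10.1 = 18 days, the level fell by a factor of 266/40.7 ≈ 6.5356.
n = log₂(6.5356) ≈ 2.7083 half-lives, so t½ = 18/2.7083 ≈ 6.6462 days.
From t = 28.1 to t = 38.4: 40.7 × (1/2)^((38.4−28.1)/6.6462) ≈ 13.902 MBq.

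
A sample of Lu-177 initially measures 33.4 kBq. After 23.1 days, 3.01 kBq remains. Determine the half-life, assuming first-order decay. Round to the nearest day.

A/A₀ = 3.01/33.4 ≈ 0.09012.
n = log₂(11.096) ≈ 3.472 half-lives elapsed in 23.1 days.
t½ = 23.1/3.472 ≈ 6.6532 days.

7 days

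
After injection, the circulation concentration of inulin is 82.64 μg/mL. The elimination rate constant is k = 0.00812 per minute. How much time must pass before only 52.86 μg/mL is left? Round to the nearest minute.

t½ = ln 2 / k = 0.69315 / 0.00812 ≈ 85.363 minutes.
Fraction remaining = 52.86/82.64 ≈ 0.63964.
n = log₂(82.64/52.86) = ln(1.5634)/ln 2 ≈ 0.64466 half-lives.
t = n × t½ = 0.64466 × 85.363 ≈ 55.03 minutes.

55 minutes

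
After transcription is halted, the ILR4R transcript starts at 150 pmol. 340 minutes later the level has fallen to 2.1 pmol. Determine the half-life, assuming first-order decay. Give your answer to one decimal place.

A/A₀ = 2.1/150 ≈ 0.014.
n = log₂(71.429) ≈ 6.1584 half-lives elapsed in 340 minutes.
t½ = 340/6.1584 ≈ 55.209 minutes.

55.2 minutes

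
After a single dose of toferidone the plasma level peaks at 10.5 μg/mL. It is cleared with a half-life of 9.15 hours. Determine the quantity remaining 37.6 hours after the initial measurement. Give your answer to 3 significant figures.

Number of half-lives: n = 37.6/9.15 ≈ 4.1093.
Remaining = 10.5 × (1/2)^4.1093 = 10.5 × 0.05794 ≈ 0.60837 μg/mL.

0.608 μg/mL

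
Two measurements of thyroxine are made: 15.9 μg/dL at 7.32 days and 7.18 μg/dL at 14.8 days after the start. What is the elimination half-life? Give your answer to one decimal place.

Over Δt = 14.8 − 7.32 = 7.48 days, the level fell by a factor of 15.9/7.18 ≈ 2.2145.
n = log₂(2.2145) ≈ 1.147 half-lives, so t½ = 7.48/1.147 ≈ 6.5215 days.

6.5 days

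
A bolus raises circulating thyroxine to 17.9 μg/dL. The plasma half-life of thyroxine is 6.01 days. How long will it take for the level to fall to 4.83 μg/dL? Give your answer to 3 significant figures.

Fraction remaining = 4.83/17.9 ≈ 0.26983.
n = log₂(17.9/4.83) = ln(3.706)/ln 2 ≈ 1.8899 half-lives.
t = n × t½ = 1.8899 × 6.01 ≈ 11.358 days.

11.4 days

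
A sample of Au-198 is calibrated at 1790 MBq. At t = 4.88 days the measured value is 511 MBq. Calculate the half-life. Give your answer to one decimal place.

2.7 days

A/A₀ = 511/1790 ≈ 0.28547.
n = log₂(3.5029) ≈ 1.8086 half-lives elapsed in 4.88 days.
t½ = 4.88/1.8086 ≈ 2.6983 days.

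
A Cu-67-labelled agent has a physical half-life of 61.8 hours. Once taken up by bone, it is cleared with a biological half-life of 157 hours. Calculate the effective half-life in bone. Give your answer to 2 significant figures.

1/t_eff = 1/t_phys + 1/t_biol = 1/61.8 + 1/157 = 0.022551 per hour.
t_eff = 61.8 × 157 / (61.8 + 157) ≈ 44.345 hours.

44 hours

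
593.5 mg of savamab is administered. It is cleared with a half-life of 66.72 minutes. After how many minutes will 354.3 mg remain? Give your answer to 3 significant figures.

Fraction remaining = 354.3/593.5 ≈ 0.59697.
n = log₂(593.5/354.3) = ln(1.6751)/ln 2 ≈ 0.74428 half-lives.
t = n × t½ = 0.74428 × 66.72 ≈ 49.658 minutes.

49.7 minutes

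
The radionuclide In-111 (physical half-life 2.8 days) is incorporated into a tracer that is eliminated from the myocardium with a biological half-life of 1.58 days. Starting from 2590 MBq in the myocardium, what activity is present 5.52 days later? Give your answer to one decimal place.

58.6 MBq

1/t_eff = 1/t_phys + 1/t_biol = 1/2.8 + 1/1.58 = 0.99005 per day.
t_eff = 2.8 × 1.58 / (2.8 + 1.58) ≈ 1.01 days.
Remaining = 2590 × (1/2)^(5.52/1.01) = 2590 × (1/2)^5.4651 ≈ 58.633 MBq.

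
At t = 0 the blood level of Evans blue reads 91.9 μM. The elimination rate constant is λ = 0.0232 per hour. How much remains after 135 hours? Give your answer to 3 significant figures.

t½ = ln 2 / λ = 0.69315 / 0.0232 ≈ 29.877 hours.
Number of half-lives: n = 135/29.877 ≈ 4.5185.
Remaining = 91.9 × (1/2)^4.5185 = 91.9 × 0.04363 ≈ 4.0096 μM.

4.01 μM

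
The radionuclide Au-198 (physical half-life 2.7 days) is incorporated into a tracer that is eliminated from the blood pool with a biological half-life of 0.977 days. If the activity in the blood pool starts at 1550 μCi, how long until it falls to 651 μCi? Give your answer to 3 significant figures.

1/t_eff = 1/t_phys + 1/t_biol = 1/2.7 + 1/0.977 = 1.3939 per day.
t_eff = 2.7 × 0.977 / (2.7 + 0.977) ≈ 0.71741 days.
n = log₂(1550/651) ≈ 1.2515; t = 1.2515 × 0.71741 ≈ 0.89786 days.

0.898 days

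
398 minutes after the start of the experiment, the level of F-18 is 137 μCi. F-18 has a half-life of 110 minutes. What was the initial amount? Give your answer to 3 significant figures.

Number of half-lives elapsed: n = 398/110 ≈ 3.6182.
A₀ = A × 2^n = 137 × 2^3.6182 = 137 × 12.28 ≈ 1682.3 μCi.

1680 μCi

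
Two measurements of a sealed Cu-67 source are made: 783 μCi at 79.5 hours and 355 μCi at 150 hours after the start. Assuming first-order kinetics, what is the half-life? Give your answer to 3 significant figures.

Over Δt = 150 − 79.5 = 70.5 hours, the level fell by a factor of 783/355 ≈ 2.2056.
n = log₂(2.2056) ≈ 1.1412 half-lives, so t½ = 70.5/1.1412 ≈ 61.777 hours.

61.8 hours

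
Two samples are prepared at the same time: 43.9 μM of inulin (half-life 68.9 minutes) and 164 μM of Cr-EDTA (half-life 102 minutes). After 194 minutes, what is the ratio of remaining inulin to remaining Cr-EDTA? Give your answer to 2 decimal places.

inulin: 43.9 × (1/2)^(194/68.9) = 43.9 × (1/2)^2.8157 ≈ 6.2354 μM.
Cr-EDTA: 164 × (1/2)^(194/102) = 164 × (1/2)^1.902 ≈ 43.883 μM.
Ratio ≈ 6.2354 / 43.883 ≈ 0.14209.

0.14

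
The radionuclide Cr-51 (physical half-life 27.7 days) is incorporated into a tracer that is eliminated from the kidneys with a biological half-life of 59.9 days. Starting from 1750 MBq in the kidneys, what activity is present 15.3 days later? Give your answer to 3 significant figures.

1000 MBq

1/t_eff = 1/t_phys + 1/t_biol = 1/27.7 + 1/59.9 = 0.052796 per day.
t_eff = 27.7 × 59.9 / (27.7 + 59.9) ≈ 18.941 days.
Remaining = 1750 × (1/2)^(15.3/18.941) = 1750 × (1/2)^0.80777 ≈ 999.71 MBq.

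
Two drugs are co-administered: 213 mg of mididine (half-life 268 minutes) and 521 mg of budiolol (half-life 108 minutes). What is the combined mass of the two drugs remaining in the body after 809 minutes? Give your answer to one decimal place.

mididine: 213 × (1/2)^(809/268) = 213 × (1/2)^3.0187 ≈ 26.283 mg.
budiolol: 521 × (1/2)^(809/108) = 521 × (1/2)^7.4907 ≈ 2.8967 mg.
Total = 26.283 + 2.8967 ≈ 29.18 mg.

29.2 mg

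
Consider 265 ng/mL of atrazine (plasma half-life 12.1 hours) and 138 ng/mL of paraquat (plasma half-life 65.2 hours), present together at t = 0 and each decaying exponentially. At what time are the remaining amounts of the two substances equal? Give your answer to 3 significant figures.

14.0 hours

Set 265·(1/2)^(t/12.1) = 138·(1/2)^(t/65.2).
Taking log₂: log₂(265/138) = t·(1/12.1 − 1/65.2).
log₂(1.9203) = 0.94132; 1/12.1 − 1/65.2 = 0.067307.
t = 0.94132 / 0.067307 ≈ 13.985 hours.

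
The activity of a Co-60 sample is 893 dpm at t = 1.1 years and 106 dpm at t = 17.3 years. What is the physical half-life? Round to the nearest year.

5 years

Over Δt = 17.3 − 1.1 = 16.2 years, the level fell by a factor of 893/106 ≈ 8.4245.
n = log₂(8.4245) ≈ 3.0746 half-lives, so t½ = 16.2/3.0746 ≈ 5.269 years.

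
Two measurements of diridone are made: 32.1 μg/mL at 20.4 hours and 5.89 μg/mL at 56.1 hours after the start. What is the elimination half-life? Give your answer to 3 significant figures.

14.6 hours

Over Δt = 56.1 − 20.4 = 35.7 hours, the level fell by a factor of 32.1/5.89 ≈ 5.4499.
n = log₂(5.4499) ≈ 2.4462 half-lives, so t½ = 35.7/2.4462 ≈ 14.594 hours.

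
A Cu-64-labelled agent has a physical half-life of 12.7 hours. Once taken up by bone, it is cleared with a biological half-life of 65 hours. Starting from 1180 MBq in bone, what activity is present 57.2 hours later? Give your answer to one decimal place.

1/t_eff = 1/t_phys + 1/t_biol = 1/12.7 + 1/65 = 0.094125 per hour.
t_eff = 12.7 × 65 / (12.7 + 65) ≈ 10.624 hours.
Remaining = 1180 × (1/2)^(57.2/10.624) = 1180 × (1/2)^5.3839 ≈ 28.259 MBq.

28.3 MBq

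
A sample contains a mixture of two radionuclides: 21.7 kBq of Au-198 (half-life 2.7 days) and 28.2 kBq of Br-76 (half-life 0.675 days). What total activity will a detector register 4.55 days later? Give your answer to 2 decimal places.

Au-198: 21.7 × (1/2)^(4.55/2.7) = 21.7 × (1/2)^1.6852 ≈ 6.7479 kBq.
Br-76: 28.2 × (1/2)^(4.55/0.675) = 28.2 × (1/2)^6.7407 ≈ 0.26368 kBq.
Total = 6.7479 + 0.26368 ≈ 7.0116 kBq.

7.01 kBq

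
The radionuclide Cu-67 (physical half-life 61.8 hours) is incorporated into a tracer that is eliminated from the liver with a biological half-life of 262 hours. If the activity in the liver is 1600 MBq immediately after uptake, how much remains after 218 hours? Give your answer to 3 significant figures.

77.9 MBq

1/t_eff = 1/t_phys + 1/t_biol = 1/61.8 + 1/262 = 0.019998 per hour.
t_eff = 61.8 × 262 / (61.8 + 262) ≈ 50.005 hours.
Remaining = 1600 × (1/2)^(218/50.005) = 1600 × (1/2)^4.3596 ≈ 77.94 MBq.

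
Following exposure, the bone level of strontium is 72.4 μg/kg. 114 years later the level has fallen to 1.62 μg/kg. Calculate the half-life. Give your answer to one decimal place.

20.8 years

A/A₀ = 1.62/72.4 ≈ 0.022376.
n = log₂(44.691) ≈ 5.4819 half-lives elapsed in 114 years.
t½ = 114/5.4819 ≈ 20.796 years.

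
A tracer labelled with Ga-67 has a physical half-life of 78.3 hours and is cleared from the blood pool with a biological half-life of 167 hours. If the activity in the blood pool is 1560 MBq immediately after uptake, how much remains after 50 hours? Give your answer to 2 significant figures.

1/t_eff = 1/t_phys + 1/t_biol = 1/78.3 + 1/167 = 0.018759 per hour.
t_eff = 78.3 × 167 / (78.3 + 167) ≈ 53.307 hours.
Remaining = 1560 × (1/2)^(50/53.307) = 1560 × (1/2)^0.93797 ≈ 814.27 MBq.

810 MBq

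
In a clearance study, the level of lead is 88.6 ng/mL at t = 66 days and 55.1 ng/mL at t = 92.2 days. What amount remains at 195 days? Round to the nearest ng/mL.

9 ng/mL

Over Δt = 92.2 − 66 = 26.2 days, the level fell by a factor of 88.6/55.1 ≈ 1.608.
n = log₂(1.608) ≈ 0.68525 half-lives, so t½ = 26.2/0.68525 ≈ 38.234 days.
From t = 92.2 to t = 195: 55.1 × (1/2)^((195−92.2)/38.234) ≈ 8.5461 ng/mL.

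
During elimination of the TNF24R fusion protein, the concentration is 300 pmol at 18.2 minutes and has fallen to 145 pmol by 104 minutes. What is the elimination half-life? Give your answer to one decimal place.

81.8 minutes

Over Δt = 104 − 18.2 = 85.8 minutes, the level fell by a factor of 300/145 ≈ 2.069.
n = log₂(2.069) ≈ 1.0489 half-lives, so t½ = 85.8/1.0489 ≈ 81.799 minutes.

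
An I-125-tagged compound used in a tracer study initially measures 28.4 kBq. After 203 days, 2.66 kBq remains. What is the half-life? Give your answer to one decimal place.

59.4 days

A/A₀ = 2.66/28.4 ≈ 0.093662.
n = log₂(10.677) ≈ 3.4164 half-lives elapsed in 203 days.
t½ = 203/3.4164 ≈ 59.419 days.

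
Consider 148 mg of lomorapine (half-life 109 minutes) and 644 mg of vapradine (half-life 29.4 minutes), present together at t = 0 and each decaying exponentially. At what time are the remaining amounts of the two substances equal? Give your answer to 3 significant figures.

85.4 minutes

Set 148·(1/2)^(t/109) = 644·(1/2)^(t/29.4).
Taking log₂: log₂(148/644) = t·(1/109 − 1/29.4).
log₂(0.22981) = -2.1215; 1/109 − 1/29.4 = -0.024839.
t = -2.1215 / -0.024839 ≈ 85.408 minutes.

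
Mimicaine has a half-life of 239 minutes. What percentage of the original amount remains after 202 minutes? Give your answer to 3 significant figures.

55.7%

n = 202/239 ≈ 0.84519 half-lives.
Fraction remaining = (1/2)^0.84519 ≈ 0.55664, i.e. 55.664%.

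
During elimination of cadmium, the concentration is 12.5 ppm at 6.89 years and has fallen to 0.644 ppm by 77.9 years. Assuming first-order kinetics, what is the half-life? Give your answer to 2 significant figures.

17 years

Over Δt = 77.9 − 6.89 = 71.01 years, the level fell by a factor of 12.5/0.644 ≈ 19.41.
n = log₂(19.41) ≈ 4.2787 half-lives, so t½ = 71.01/4.2787 ≈ 16.596 years.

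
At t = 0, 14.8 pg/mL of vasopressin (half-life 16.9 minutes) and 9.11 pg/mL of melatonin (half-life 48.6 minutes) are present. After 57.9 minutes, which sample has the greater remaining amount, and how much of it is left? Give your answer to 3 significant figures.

vasopressin: 14.8 × (1/2)^3.426 ≈ 1.377 pg/mL.
melatonin: 9.11 × (1/2)^1.1914 ≈ 3.9892 pg/mL.
Melatonin has more remaining, at ≈ 3.9892 pg/mL.

melatonin, 3.99 pg/mL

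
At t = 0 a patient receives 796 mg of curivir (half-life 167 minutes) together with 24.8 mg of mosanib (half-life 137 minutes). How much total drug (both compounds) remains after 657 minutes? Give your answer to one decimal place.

curivir: 796 × (1/2)^(657/167) = 796 × (1/2)^3.9341 ≈ 52.074 mg.
mosanib: 24.8 × (1/2)^(657/137) = 24.8 × (1/2)^4.7956 ≈ 0.89295 mg.
Total = 52.074 + 0.89295 ≈ 52.967 mg.

53.0 mg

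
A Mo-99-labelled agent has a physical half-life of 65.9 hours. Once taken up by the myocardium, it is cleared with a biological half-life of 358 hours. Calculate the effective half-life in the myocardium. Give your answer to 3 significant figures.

55.7 hours

1/t_eff = 1/t_phys + 1/t_biol = 1/65.9 + 1/358 = 0.017968 per hour.
t_eff = 65.9 × 358 / (65.9 + 358) ≈ 55.655 hours.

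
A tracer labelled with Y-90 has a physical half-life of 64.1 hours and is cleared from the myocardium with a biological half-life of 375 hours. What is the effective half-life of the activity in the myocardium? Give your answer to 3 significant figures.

1/t_eff = 1/t_phys + 1/t_biol = 1/64.1 + 1/375 = 0.018267 per hour.
t_eff = 64.1 × 375 / (64.1 + 375) ≈ 54.743 hours.

54.7 hours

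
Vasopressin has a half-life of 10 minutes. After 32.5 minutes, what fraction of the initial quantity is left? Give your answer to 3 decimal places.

0.105

n = 32.5/10 ≈ 3.25 half-lives.
Fraction remaining = (1/2)^3.25 ≈ 0.10511.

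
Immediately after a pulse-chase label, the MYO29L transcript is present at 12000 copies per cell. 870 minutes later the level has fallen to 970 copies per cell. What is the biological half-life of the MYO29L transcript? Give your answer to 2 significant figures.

240 minutes

A/A₀ = 970/12000 ≈ 0.080833.
n = log₂(12.371) ≈ 3.6289 half-lives elapsed in 870 minutes.
t½ = 870/3.6289 ≈ 239.74 minutes.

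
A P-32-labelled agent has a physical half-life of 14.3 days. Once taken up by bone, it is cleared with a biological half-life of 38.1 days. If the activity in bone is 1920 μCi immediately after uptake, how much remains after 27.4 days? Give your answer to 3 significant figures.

1/t_eff = 1/t_phys + 1/t_biol = 1/14.3 + 1/38.1 = 0.096177 per day.
t_eff = 14.3 × 38.1 / (14.3 + 38.1) ≈ 10.398 days.
Remaining = 1920 × (1/2)^(27.4/10.398) = 1920 × (1/2)^2.6352 ≈ 309.04 μCi.

309 μCi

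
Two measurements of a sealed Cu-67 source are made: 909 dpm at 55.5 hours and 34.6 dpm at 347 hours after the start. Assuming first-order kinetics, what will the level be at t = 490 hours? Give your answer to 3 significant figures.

Over Δt = 347 − 55.5 = 291.5 hours, the level fell by a factor of 909/34.6 ≈ 26.272.
n = log₂(26.272) ≈ 4.7154 half-lives, so t½ = 291.5/4.7154 ≈ 61.818 hours.
From t = 347 to t = 490: 34.6 × (1/2)^((490−347)/61.818) ≈ 6.9618 dpm.

6.96 dpm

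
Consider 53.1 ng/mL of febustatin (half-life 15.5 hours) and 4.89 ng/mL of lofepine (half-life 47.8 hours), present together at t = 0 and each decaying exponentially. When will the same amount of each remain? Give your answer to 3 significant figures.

78.9 hours

Set 53.1·(1/2)^(t/15.5) = 4.89·(1/2)^(t/47.8).
Taking log₂: log₂(53.1/4.89) = t·(1/15.5 − 1/47.8).
log₂(10.859) = 3.4408; 1/15.5 − 1/47.8 = 0.043596.
t = 3.4408 / 0.043596 ≈ 78.925 hours.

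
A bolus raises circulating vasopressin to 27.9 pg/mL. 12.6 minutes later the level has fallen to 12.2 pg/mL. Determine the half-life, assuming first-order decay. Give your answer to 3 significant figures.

A/A₀ = 12.2/27.9 ≈ 0.43728.
n = log₂(2.2869) ≈ 1.1934 half-lives elapsed in 12.6 minutes.
t½ = 12.6/1.1934 ≈ 10.558 minutes.

10.6 minutes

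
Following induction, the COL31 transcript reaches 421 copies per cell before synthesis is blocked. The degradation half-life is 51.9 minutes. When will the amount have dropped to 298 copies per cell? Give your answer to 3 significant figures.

25.9 minutes

Fraction remaining = 298/421 ≈ 0.70784.
n = log₂(421/298) = ln(1.4128)/ln 2 ≈ 0.49851 half-lives.
t = n × t½ = 0.49851 × 51.9 ≈ 25.873 minutes.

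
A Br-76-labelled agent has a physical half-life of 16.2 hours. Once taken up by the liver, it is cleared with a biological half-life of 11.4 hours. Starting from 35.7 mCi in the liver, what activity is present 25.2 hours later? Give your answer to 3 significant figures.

1/t_eff = 1/t_phys + 1/t_biol = 1/16.2 + 1/11.4 = 0.14945 per hour.
t_eff = 16.2 × 11.4 / (16.2 + 11.4) ≈ 6.6913 hours.
Remaining = 35.7 × (1/2)^(25.2/6.6913) = 35.7 × (1/2)^3.7661 ≈ 2.624 mCi.

2.62 mCi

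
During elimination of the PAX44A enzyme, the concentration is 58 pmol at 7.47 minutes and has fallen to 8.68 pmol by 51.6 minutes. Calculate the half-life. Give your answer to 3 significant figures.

16.1 minutes

Over Δt = 51.6 − 7.47 = 44.13 minutes, the level fell by a factor of 58/8.68 ≈ 6.682.
n = log₂(6.682) ≈ 2.7403 half-lives, so t½ = 44.13/2.7403 ≈ 16.104 minutes.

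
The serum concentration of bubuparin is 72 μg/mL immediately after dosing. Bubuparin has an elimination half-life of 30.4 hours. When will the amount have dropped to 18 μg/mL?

60.8 hours

18/72 = 1/4, so 2 half-lives have elapsed.
t = 2 × 30.4 = 60.8 hours.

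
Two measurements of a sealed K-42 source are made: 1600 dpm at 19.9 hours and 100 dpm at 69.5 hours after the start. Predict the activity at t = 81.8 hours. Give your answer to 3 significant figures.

50.3 dpm

Over Δt = 69.5 − 19.9 = 49.6 hours, the level fell by a factor of 1600/100 ≈ 16.
n = log₂(16) ≈ 4 half-lives, so t½ = 49.6/4 ≈ 12.4 hours.
From t = 69.5 to t = 81.8: 100 × (1/2)^((81.8−69.5)/12.4) ≈ 50.28 dpm.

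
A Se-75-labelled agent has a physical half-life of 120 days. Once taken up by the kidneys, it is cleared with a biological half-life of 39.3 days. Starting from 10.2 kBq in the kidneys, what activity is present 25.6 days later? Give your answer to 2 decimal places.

5.60 kBq

1/t_eff = 1/t_phys + 1/t_biol = 1/120 + 1/39.3 = 0.033779 per day.
t_eff = 120 × 39.3 / (120 + 39.3) ≈ 29.605 days.
Remaining = 10.2 × (1/2)^(25.6/29.605) = 10.2 × (1/2)^0.86473 ≈ 5.6013 kBq.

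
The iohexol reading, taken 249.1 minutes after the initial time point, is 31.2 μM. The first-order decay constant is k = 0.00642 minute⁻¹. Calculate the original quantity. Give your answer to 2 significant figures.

150 μM

t½ = ln 2 / k = 0.69315 / 0.00642 ≈ 107.97 minutes.
Number of half-lives elapsed: n = 249.1/107.97 ≈ 2.3072.
A₀ = A × 2^n = 31.2 × 2^2.3072 = 31.2 × 4.9492 ≈ 154.41 μM.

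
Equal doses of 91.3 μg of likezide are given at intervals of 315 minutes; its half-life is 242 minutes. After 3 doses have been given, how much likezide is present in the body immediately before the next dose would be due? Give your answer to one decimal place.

58.2 μg

The 3 doses were given 945, 630, 315 minutes ago.
Total = 91.3·(1/2)^(945/242) + 91.3·(1/2)^(630/242) + 91.3·(1/2)^(315/242)
      = 6.0948 + 15.024 + 37.037 ≈ 58.156 μg.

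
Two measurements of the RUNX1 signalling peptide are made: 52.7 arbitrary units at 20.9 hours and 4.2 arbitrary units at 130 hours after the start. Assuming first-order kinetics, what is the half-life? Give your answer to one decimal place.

Over Δt = 130 − 20.9 = 109.1 hours, the level fell by a factor of 52.7/4.2 ≈ 12.548.
n = log₂(12.548) ≈ 3.6493 half-lives, so t½ = 109.1/3.6493 ≈ 29.896 hours.

29.9 hours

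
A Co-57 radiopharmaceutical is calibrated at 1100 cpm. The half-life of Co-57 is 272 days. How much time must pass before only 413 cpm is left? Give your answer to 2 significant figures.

380 days

Fraction remaining = 413/1100 ≈ 0.37545.
n = log₂(1100/413) = ln(2.6634)/ln 2 ≈ 1.4133 half-lives.
t = n × t½ = 1.4133 × 272 ≈ 384.41 days.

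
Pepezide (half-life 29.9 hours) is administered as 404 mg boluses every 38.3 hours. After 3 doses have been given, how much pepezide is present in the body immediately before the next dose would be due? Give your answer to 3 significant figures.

The 3 doses were given 114.9, 76.6, 38.3 hours ago.
Total = 404·(1/2)^(114.9/29.9) + 404·(1/2)^(76.6/29.9) + 404·(1/2)^(38.3/29.9)
      = 28.157 + 68.42 + 166.26 ≈ 262.83 mg.

263 mg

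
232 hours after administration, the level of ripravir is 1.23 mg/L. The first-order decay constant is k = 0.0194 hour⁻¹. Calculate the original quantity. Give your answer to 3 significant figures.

111 mg/L

t½ = ln 2 / k = 0.69315 / 0.0194 ≈ 35.729 hours.
Number of half-lives elapsed: n = 232/35.729 ≈ 6.4933.
A₀ = A × 2^n = 1.23 × 2^6.4933 = 1.23 × 90.089 ≈ 110.81 mg/L.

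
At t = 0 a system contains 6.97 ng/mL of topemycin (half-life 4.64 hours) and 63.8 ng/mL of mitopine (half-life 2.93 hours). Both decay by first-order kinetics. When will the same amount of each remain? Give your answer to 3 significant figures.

Set 6.97·(1/2)^(t/4.64) = 63.8·(1/2)^(t/2.93).
Taking log₂: log₂(6.97/63.8) = t·(1/4.64 − 1/2.93).
log₂(0.10925) = -3.1943; 1/4.64 − 1/2.93 = -0.12578.
t = -3.1943 / -0.12578 ≈ 25.396 hours.

25.4 hours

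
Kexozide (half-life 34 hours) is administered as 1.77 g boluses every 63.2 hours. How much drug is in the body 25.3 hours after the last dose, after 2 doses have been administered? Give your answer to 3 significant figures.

The 2 doses were given 88.5, 25.3 hours ago.
Total = 1.77·(1/2)^(88.5/34) + 1.77·(1/2)^(25.3/34)
      = 0.29135 + 1.0567 ≈ 1.3481 g.

1.35 g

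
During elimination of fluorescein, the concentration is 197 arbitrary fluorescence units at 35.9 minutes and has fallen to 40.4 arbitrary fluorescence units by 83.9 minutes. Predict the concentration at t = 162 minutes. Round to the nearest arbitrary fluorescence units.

3 arbitrary fluorescence units

Over Δt = 83.9 − 35.9 = 48 minutes, the level fell by a factor of 197/40.4 ≈ 4.8762.
n = log₂(4.8762) ≈ 2.2858 half-lives, so t½ = 48/2.2858 ≈ 21 minutes.
From t = 83.9 to t = 162: 40.4 × (1/2)^((162−83.9)/21) ≈ 3.0677 arbitrary fluorescence units.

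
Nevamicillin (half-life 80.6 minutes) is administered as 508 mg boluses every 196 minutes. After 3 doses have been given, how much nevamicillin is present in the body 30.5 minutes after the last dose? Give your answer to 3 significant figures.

The 3 doses were given 422.5, 226.5, 30.5 minutes ago.
Total = 508·(1/2)^(422.5/80.6) + 508·(1/2)^(226.5/80.6) + 508·(1/2)^(30.5/80.6)
      = 13.424 + 72.43 + 390.8 ≈ 476.65 mg.

477 mg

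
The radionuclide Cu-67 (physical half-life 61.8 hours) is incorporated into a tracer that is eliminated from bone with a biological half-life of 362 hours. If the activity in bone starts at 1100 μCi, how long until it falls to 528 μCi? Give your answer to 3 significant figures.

55.9 hours

1/t_eff = 1/t_phys + 1/t_biol = 1/61.8 + 1/362 = 0.018944 per hour.
t_eff = 61.8 × 362 / (61.8 + 362) ≈ 52.788 hours.
n = log₂(1100/528) ≈ 1.0589; t = 1.0589 × 52.788 ≈ 55.897 hours.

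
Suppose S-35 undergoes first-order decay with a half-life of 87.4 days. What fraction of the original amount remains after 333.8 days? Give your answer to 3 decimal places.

n = 333.8/87.4 ≈ 3.8192 half-lives.
Fraction remaining = (1/2)^3.8192 ≈ 0.070843.

0.071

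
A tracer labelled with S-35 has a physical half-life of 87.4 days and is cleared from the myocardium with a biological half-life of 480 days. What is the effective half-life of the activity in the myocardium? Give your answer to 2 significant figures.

1/t_eff = 1/t_phys + 1/t_biol = 1/87.4 + 1/480 = 0.013525 per day.
t_eff = 87.4 × 480 / (87.4 + 480) ≈ 73.937 days.

74 days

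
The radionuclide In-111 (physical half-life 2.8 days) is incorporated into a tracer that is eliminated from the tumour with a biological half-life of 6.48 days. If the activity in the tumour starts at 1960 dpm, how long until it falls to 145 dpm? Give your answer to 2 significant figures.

7.3 days

1/t_eff = 1/t_phys + 1/t_biol = 1/2.8 + 1/6.48 = 0.51146 per day.
t_eff = 2.8 × 6.48 / (2.8 + 6.48) ≈ 1.9552 days.
n = log₂(1960/145) ≈ 3.7567; t = 3.7567 × 1.9552 ≈ 7.3451 days.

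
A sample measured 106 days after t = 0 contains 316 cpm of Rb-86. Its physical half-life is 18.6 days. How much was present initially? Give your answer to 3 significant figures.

Number of half-lives elapsed: n = 106/18.6 ≈ 5.6989.
A₀ = A × 2^n = 316 × 2^5.6989 = 316 × 51.945 ≈ 16415 cpm.

16400 cpm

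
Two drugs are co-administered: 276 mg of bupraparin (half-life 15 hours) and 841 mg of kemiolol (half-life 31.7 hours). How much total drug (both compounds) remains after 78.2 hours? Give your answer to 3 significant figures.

bupraparin: 276 × (1/2)^(78.2/15) = 276 × (1/2)^5.2133 ≈ 7.4394 mg.
kemiolol: 841 × (1/2)^(78.2/31.7) = 841 × (1/2)^2.4669 ≈ 152.12 mg.
Total = 7.4394 + 152.12 ≈ 159.56 mg.

160 mg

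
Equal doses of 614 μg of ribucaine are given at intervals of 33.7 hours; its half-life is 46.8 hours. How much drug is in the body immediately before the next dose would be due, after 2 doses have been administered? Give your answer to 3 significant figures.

599 μg

The 2 doses were given 67.4, 33.7 hours ago.
Total = 614·(1/2)^(67.4/46.8) + 614·(1/2)^(33.7/46.8)
      = 226.27 + 372.74 ≈ 599.01 μg.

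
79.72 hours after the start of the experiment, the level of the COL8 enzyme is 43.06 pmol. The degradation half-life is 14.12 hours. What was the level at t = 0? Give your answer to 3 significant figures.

2160 pmol

Number of half-lives elapsed: n = 79.72/14.12 ≈ 5.6459.
A₀ = A × 2^n = 43.06 × 2^5.6459 = 43.06 × 50.071 ≈ 2156 pmol.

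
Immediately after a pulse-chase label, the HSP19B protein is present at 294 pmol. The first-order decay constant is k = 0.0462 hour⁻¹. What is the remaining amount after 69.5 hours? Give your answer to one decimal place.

t½ = ln 2 / k = 0.69315 / 0.0462 ≈ 15.003 hours.
Number of half-lives: n = 69.5/15.003 ≈ 4.6323.
Remaining = 294 × (1/2)^4.6323 = 294 × 0.04032 ≈ 11.854 pmol.

11.9 pmol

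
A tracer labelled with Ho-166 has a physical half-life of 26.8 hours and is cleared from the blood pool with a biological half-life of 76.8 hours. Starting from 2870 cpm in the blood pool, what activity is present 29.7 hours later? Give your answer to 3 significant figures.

1/t_eff = 1/t_phys + 1/t_biol = 1/26.8 + 1/76.8 = 0.050334 per hour.
t_eff = 26.8 × 76.8 / (26.8 + 76.8) ≈ 19.867 hours.
Remaining = 2870 × (1/2)^(29.7/19.867) = 2870 × (1/2)^1.4949 ≈ 1018.3 cpm.

1020 cpm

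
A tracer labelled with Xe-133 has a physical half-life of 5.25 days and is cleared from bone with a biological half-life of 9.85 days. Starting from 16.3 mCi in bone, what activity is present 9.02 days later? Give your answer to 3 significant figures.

2.63 mCi

1/t_eff = 1/t_phys + 1/t_biol = 1/5.25 + 1/9.85 = 0.292 per day.
t_eff = 5.25 × 9.85 / (5.25 + 9.85) ≈ 3.4247 days.
Remaining = 16.3 × (1/2)^(9.02/3.4247) = 16.3 × (1/2)^2.6338 ≈ 2.6262 mCi.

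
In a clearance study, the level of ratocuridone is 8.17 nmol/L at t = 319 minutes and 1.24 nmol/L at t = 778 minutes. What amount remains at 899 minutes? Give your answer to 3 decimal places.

0.754 nmol/L

Over Δt = 778 − 319 = 459 minutes, the level fell by a factor of 8.17/1.24 ≈ 6.5887.
n = log₂(6.5887) ≈ 2.72 half-lives, so t½ = 459/2.72 ≈ 168.75 minutes.
From t = 778 to t = 899: 1.24 × (1/2)^((899−778)/168.75) ≈ 0.75435 nmol/L.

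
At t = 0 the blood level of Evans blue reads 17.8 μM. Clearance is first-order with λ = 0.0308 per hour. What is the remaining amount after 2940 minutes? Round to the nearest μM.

4 μM

t½ = ln 2 / λ = 0.69315 / 0.0308 ≈ 22.505 hours.
Convert the elapsed time: 2940 minutes = 49 hours.
Number of half-lives: n = 49/22.505 ≈ 2.1773.
Remaining = 17.8 × (1/2)^2.1773 = 17.8 × 0.22109 ≈ 3.9353 μM.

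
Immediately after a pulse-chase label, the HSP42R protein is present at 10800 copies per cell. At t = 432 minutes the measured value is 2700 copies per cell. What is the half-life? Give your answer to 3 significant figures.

A/A₀ = 2700/10800 ≈ 0.25.
n = log₂(4) ≈ 2 half-lives elapsed in 432 minutes.
t½ = 432/2 ≈ 216 minutes.

216 minutes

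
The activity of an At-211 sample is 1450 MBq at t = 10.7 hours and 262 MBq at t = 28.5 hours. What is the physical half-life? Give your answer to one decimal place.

Over Δt = 28.5 − 10.7 = 17.8 hours, the level fell by a factor of 1450/262 ≈ 5.5344.
n = log₂(5.5344) ≈ 2.4684 half-lives, so t½ = 17.8/2.4684 ≈ 7.2111 hours.

7.2 hours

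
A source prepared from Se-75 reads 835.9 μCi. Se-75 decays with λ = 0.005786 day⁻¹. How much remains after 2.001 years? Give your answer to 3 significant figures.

12.2 μCi

t½ = ln 2 / λ = 0.69315 / 0.005786 ≈ 119.8 days.
Convert the elapsed time: 2.001 years = 730.365 days.
Number of half-lives: n = 730.365/119.8 ≈ 6.0967.
Remaining = 835.9 × (1/2)^6.0967 = 835.9 × 0.014612 ≈ 12.214 μCi.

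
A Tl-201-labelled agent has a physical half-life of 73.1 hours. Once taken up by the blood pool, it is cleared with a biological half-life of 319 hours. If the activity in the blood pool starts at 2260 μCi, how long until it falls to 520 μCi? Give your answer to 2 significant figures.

130 hours

1/t_eff = 1/t_phys + 1/t_biol = 1/73.1 + 1/319 = 0.016815 per hour.
t_eff = 73.1 × 319 / (73.1 + 319) ≈ 59.472 hours.
n = log₂(2260/520) ≈ 2.1197; t = 2.1197 × 59.472 ≈ 126.06 hours.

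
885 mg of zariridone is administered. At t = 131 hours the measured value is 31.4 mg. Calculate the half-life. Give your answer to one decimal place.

A/A₀ = 31.4/885 ≈ 0.03548.
n = log₂(28.185) ≈ 4.8168 half-lives elapsed in 131 hours.
t½ = 131/4.8168 ≈ 27.196 hours.

27.2 hours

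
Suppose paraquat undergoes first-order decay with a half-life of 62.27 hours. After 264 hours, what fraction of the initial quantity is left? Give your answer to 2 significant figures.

0.053

n = 264/62.27 ≈ 4.2396 half-lives.
Fraction remaining = (1/2)^4.2396 ≈ 0.052936.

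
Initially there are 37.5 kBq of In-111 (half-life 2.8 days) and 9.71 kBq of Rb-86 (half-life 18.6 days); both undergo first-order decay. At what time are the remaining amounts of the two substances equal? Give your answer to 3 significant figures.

6.43 days

Set 37.5·(1/2)^(t/2.8) = 9.71·(1/2)^(t/18.6).
Taking log₂: log₂(37.5/9.71) = t·(1/2.8 − 1/18.6).
log₂(3.862) = 1.9493; 1/2.8 − 1/18.6 = 0.30338.
t = 1.9493 / 0.30338 ≈ 6.4254 days.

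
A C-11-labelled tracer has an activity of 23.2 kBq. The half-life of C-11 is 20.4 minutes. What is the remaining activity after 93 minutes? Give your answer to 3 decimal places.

Number of half-lives: n = 93/20.4 ≈ 4.5588.
Remaining = 23.2 × (1/2)^4.5588 = 23.2 × 0.042428 ≈ 0.98434 kBq.

0.984 kBq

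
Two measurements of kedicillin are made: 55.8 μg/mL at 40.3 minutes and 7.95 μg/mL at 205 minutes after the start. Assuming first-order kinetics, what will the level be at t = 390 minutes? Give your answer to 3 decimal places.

0.891 μg/mL

Over Δt = 205 − 40.3 = 164.7 minutes, the level fell by a factor of 55.8/7.95 ≈ 7.0189.
n = log₂(7.0189) ≈ 2.8112 half-lives, so t½ = 164.7/2.8112 ≈ 58.586 minutes.
From t = 205 to t = 390: 7.95 × (1/2)^((390−205)/58.586) ≈ 0.89083 μg/mL.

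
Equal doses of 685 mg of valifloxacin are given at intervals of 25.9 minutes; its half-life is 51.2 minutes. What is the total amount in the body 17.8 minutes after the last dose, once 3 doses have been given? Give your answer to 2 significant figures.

The 3 doses were given 69.6, 43.7, 17.8 minutes ago.
Total = 685·(1/2)^(69.6/51.2) + 685·(1/2)^(43.7/51.2) + 685·(1/2)^(17.8/51.2)
      = 266.98 + 379.1 + 538.31 ≈ 1184.4 mg.

1200 mg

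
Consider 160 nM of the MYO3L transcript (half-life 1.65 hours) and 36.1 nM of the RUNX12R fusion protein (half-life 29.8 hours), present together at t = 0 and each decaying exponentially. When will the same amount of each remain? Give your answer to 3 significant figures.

Set 160·(1/2)^(t/1.65) = 36.1·(1/2)^(t/29.8).
Taking log₂: log₂(160/36.1) = t·(1/1.65 − 1/29.8).
log₂(4.4321) = 2.148; 1/1.65 − 1/29.8 = 0.5725.
t = 2.148 / 0.5725 ≈ 3.7519 hours.

3.75 hours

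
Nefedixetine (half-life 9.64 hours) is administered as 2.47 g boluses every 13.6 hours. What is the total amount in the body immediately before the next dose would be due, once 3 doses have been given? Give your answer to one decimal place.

1.4 g

The 3 doses were given 40.8, 27.2, 13.6 hours ago.
Total = 2.47·(1/2)^(40.8/9.64) + 2.47·(1/2)^(27.2/9.64) + 2.47·(1/2)^(13.6/9.64)
      = 0.13141 + 0.3494 + 0.92898 ≈ 1.4098 g.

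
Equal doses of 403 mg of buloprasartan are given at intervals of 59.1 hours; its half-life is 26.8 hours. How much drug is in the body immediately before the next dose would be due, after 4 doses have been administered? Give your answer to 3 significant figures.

111 mg

The 4 doses were given 236.4, 177.3, 118.2, 59.1 hours ago.
Total = 403·(1/2)^(236.4/26.8) + 403·(1/2)^(177.3/26.8) + 403·(1/2)^(118.2/26.8) + 403·(1/2)^(59.1/26.8)
      = 0.89115 + 4.1095 + 18.951 + 87.391 ≈ 111.34 mg.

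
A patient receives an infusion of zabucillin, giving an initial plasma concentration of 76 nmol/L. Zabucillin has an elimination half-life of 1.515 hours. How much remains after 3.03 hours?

Elapsed time is 2 half-lives (3.03/1.515).
Each half-life halves the amount: 76 × (1/2)^2 = 76/4 = 19 nmol/L.

19 nmol/L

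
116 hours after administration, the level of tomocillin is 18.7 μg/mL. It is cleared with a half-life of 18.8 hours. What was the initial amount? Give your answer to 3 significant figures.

Number of half-lives elapsed: n = 116/18.8 ≈ 6.1702.
A₀ = A × 2^n = 18.7 × 2^6.1702 = 18.7 × 72.014 ≈ 1346.7 μg/mL.

1350 μg/mL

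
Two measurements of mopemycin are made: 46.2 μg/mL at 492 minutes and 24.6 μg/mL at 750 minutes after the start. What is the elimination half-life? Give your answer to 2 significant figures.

Over Δt = 750 − 492 = 258 minutes, the level fell by a factor of 46.2/24.6 ≈ 1.878.
n = log₂(1.878) ≈ 0.90923 half-lives, so t½ = 258/0.90923 ≈ 283.76 minutes.

280 minutes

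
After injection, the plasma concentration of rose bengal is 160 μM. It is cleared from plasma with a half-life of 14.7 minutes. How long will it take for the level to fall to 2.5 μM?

2.5/160 = 1/64, so 6 half-lives have elapsed.
t = 6 × 14.7 = 88.2 minutes.

88.2 minutes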